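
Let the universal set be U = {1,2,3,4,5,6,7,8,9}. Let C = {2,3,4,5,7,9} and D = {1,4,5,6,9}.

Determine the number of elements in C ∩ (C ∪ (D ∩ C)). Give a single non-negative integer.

6

D ∩ C = {4,5,9}
C ∪ (D ∩ C) = {2,3,4,5,7,9}
C ∩ (C ∪ (D ∩ C)) = {2,3,4,5,7,9}
|C ∩ (C ∪ (D ∩ C))| = 6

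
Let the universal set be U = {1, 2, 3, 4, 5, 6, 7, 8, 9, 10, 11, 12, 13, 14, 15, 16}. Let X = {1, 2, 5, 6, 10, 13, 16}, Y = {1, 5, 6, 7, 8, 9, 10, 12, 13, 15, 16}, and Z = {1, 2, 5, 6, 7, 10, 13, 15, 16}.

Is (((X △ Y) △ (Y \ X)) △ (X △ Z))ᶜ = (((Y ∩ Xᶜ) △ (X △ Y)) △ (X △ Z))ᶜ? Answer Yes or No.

X △ Y = {2, 7, 8, 9, 12, 15}
Y \ X = {7, 8, 9, 12, 15}
(X △ Y) △ (Y \ X) = {2}
X △ Z = {7, 15}
((X △ Y) △ (Y \ X)) △ (X △ Z) = {2, 7, 15}
(((X △ Y) △ (Y \ X)) △ (X △ Z))ᶜ = {1, 3, 4, 5, 6, 8, 9, 10, 11, 12, 13, 14, 16}
Xᶜ = {3, 4, 7, 8, 9, 11, 12, 14, 15}
Y ∩ Xᶜ = {7, 8, 9, 12, 15}
(Y ∩ Xᶜ) △ (X △ Y) = {2}
((Y ∩ Xᶜ) △ (X △ Y)) △ (X △ Z) = {2, 7, 15}
(((Y ∩ Xᶜ) △ (X △ Y)) △ (X △ Z))ᶜ = {1, 3, 4, 5, 6, 8, 9, 10, 11, 12, 13, 14, 16}
Both equal {1, 3, 4, 5, 6, 8, 9, 10, 11, 12, 13, 14, 16}, so (((X △ Y) △ (Y \ X)) △ (X △ Z))ᶜ = (((Y ∩ Xᶜ) △ (X △ Y)) △ (X △ Z))ᶜ.

Yes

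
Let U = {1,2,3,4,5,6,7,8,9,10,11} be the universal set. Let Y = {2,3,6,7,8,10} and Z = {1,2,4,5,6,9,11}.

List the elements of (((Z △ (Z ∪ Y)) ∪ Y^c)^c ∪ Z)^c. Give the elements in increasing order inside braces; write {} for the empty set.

{3,7,8,10}

Z ∪ Y = {1,2,3,4,5,6,7,8,9,10,11}
Z △ (Z ∪ Y) = {3,7,8,10}
Y^c = {1,4,5,9,11}
(Z △ (Z ∪ Y)) ∪ Y^c = {1,3,4,5,7,8,9,10,11}
((Z △ (Z ∪ Y)) ∪ Y^c)^c = {2,6}
((Z △ (Z ∪ Y)) ∪ Y^c)^c ∪ Z = {1,2,4,5,6,9,11}
(((Z △ (Z ∪ Y)) ∪ Y^c)^c ∪ Z)^c = {3,7,8,10}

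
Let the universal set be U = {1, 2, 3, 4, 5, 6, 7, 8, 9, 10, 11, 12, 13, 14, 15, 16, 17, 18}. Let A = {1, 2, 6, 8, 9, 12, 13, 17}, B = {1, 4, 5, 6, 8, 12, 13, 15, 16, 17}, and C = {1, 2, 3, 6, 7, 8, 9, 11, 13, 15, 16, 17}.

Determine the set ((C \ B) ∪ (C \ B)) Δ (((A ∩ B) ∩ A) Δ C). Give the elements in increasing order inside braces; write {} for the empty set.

C \ B = {2, 3, 7, 9, 11}
(C \ B) ∪ (C \ B) = {2, 3, 7, 9, 11}
A ∩ B = {1, 6, 8, 12, 13, 17}
(A ∩ B) ∩ A = {1, 6, 8, 12, 13, 17}
((A ∩ B) ∩ A) Δ C = {2, 3, 7, 9, 11, 12, 15, 16}
((C \ B) ∪ (C \ B)) Δ (((A ∩ B) ∩ A) Δ C) = {12, 15, 16}

{12, 15, 16}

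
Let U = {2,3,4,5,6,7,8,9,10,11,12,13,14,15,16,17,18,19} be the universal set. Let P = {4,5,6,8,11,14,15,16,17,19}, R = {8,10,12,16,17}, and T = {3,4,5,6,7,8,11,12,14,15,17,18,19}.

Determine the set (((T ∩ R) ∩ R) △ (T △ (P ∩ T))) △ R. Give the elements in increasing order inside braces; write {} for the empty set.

{3,7,10,12,16,18}

T ∩ R = {8,12,17}
(T ∩ R) ∩ R = {8,12,17}
P ∩ T = {4,5,6,8,11,14,15,17,19}
T △ (P ∩ T) = {3,7,12,18}
((T ∩ R) ∩ R) △ (T △ (P ∩ T)) = {3,7,8,17,18}
(((T ∩ R) ∩ R) △ (T △ (P ∩ T))) △ R = {3,7,10,12,16,18}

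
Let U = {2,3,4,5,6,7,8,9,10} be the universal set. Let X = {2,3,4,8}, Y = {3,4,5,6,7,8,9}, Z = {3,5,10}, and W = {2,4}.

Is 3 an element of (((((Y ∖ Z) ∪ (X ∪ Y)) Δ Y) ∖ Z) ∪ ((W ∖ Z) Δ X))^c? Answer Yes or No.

No

3 ∈ Y and 3 ∈ Z, so 3 ∉ Y ∖ Z
3 ∈ X and 3 ∈ Y, so 3 ∈ X ∪ Y
3 ∉ (Y ∖ Z) and 3 ∈ (X ∪ Y), so 3 ∈ (Y ∖ Z) ∪ (X ∪ Y)
3 ∈ ((Y ∖ Z) ∪ (X ∪ Y)) and 3 ∈ Y, so 3 ∉ ((Y ∖ Z) ∪ (X ∪ Y)) Δ Y
3 ∉ (((Y ∖ Z) ∪ (X ∪ Y)) Δ Y) and 3 ∈ Z, so 3 ∉ (((Y ∖ Z) ∪ (X ∪ Y)) Δ Y) ∖ Z
3 ∉ W and 3 ∈ Z, so 3 ∉ W ∖ Z
3 ∉ (W ∖ Z) and 3 ∈ X, so 3 ∈ (W ∖ Z) Δ X
3 ∉ ((((Y ∖ Z) ∪ (X ∪ Y)) Δ Y) ∖ Z) and 3 ∈ ((W ∖ Z) Δ X), so 3 ∈ ((((Y ∖ Z) ∪ (X ∪ Y)) Δ Y) ∖ Z) ∪ ((W ∖ Z) Δ X)
3 ∉ (((((Y ∖ Z) ∪ (X ∪ Y)) Δ Y) ∖ Z) ∪ ((W ∖ Z) Δ X))^c since 3 ∈ (((((Y ∖ Z) ∪ (X ∪ Y)) Δ Y) ∖ Z) ∪ ((W ∖ Z) Δ X))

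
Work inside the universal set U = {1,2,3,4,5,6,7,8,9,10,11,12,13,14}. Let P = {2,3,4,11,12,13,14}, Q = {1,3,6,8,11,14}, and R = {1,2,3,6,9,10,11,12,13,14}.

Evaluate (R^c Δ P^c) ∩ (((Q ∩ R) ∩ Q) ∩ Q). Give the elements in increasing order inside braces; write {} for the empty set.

{1,6}

R^c = {4,5,7,8}
P^c = {1,5,6,7,8,9,10}
R^c Δ P^c = {1,4,6,9,10}
Q ∩ R = {1,3,6,11,14}
(Q ∩ R) ∩ Q = {1,3,6,11,14}
((Q ∩ R) ∩ Q) ∩ Q = {1,3,6,11,14}
(R^c Δ P^c) ∩ (((Q ∩ R) ∩ Q) ∩ Q) = {1,6}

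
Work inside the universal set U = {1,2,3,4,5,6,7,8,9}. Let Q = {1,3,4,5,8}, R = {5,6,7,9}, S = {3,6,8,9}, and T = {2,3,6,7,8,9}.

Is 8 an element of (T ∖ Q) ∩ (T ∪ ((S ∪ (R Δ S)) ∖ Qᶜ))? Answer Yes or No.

8 ∈ T and 8 ∈ Q, so 8 ∉ T ∖ Q
8 ∉ R and 8 ∈ S, so 8 ∈ R Δ S
8 ∈ S and 8 ∈ (R Δ S), so 8 ∈ S ∪ (R Δ S)
8 ∈ Q, so 8 ∉ Qᶜ
8 ∈ (S ∪ (R Δ S)) and 8 ∉ Qᶜ, so 8 ∈ (S ∪ (R Δ S)) ∖ Qᶜ
8 ∈ T and 8 ∈ ((S ∪ (R Δ S)) ∖ Qᶜ), so 8 ∈ T ∪ ((S ∪ (R Δ S)) ∖ Qᶜ)
8 ∉ (T ∖ Q) and 8 ∈ (T ∪ ((S ∪ (R Δ S)) ∖ Qᶜ)), so 8 ∉ (T ∖ Q) ∩ (T ∪ ((S ∪ (R Δ S)) ∖ Qᶜ))

No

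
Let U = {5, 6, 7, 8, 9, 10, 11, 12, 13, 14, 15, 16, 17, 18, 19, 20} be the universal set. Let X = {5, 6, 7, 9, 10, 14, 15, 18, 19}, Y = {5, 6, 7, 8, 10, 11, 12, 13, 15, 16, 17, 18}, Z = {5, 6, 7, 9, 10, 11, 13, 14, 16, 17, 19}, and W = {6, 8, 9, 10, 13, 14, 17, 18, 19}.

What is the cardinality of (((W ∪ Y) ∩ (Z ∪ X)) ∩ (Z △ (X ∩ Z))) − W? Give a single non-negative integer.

W ∪ Y = {5, 6, 7, 8, 9, 10, 11, 12, 13, 14, 15, 16, 17, 18, 19}
Z ∪ X = {5, 6, 7, 9, 10, 11, 13, 14, 15, 16, 17, 18, 19}
(W ∪ Y) ∩ (Z ∪ X) = {5, 6, 7, 9, 10, 11, 13, 14, 15, 16, 17, 18, 19}
X ∩ Z = {5, 6, 7, 9, 10, 14, 19}
Z △ (X ∩ Z) = {11, 13, 16, 17}
((W ∪ Y) ∩ (Z ∪ X)) ∩ (Z △ (X ∩ Z)) = {11, 13, 16, 17}
(((W ∪ Y) ∩ (Z ∪ X)) ∩ (Z △ (X ∩ Z))) − W = {11, 16}
|(((W ∪ Y) ∩ (Z ∪ X)) ∩ (Z △ (X ∩ Z))) − W| = 2

2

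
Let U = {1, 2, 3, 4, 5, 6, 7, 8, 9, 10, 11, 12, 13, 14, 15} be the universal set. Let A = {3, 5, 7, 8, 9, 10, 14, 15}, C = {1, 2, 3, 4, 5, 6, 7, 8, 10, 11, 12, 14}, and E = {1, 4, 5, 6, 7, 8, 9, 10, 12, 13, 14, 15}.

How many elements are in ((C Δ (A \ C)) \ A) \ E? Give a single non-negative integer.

2

A \ C = {9, 15}
C Δ (A \ C) = {1, 2, 3, 4, 5, 6, 7, 8, 9, 10, 11, 12, 14, 15}
(C Δ (A \ C)) \ A = {1, 2, 4, 6, 11, 12}
((C Δ (A \ C)) \ A) \ E = {2, 11}
|((C Δ (A \ C)) \ A) \ E| = 2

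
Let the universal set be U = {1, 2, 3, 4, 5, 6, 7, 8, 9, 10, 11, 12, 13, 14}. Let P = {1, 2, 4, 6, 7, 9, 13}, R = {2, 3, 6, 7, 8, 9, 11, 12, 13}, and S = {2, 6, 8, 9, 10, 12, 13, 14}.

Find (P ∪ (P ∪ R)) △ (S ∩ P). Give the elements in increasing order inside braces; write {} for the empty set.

P ∪ R = {1, 2, 3, 4, 6, 7, 8, 9, 11, 12, 13}
P ∪ (P ∪ R) = {1, 2, 3, 4, 6, 7, 8, 9, 11, 12, 13}
S ∩ P = {2, 6, 9, 13}
(P ∪ (P ∪ R)) △ (S ∩ P) = {1, 3, 4, 7, 8, 11, 12}

{1, 3, 4, 7, 8, 11, 12}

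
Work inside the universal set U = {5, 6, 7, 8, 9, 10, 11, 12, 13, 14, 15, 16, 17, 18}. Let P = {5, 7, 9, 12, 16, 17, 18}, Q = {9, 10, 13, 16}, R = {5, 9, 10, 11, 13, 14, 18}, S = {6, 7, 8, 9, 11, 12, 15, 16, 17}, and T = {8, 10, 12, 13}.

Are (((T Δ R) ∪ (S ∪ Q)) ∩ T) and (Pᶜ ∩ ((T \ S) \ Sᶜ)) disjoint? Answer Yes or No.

Yes

T Δ R = {5, 8, 9, 11, 12, 14, 18}
S ∪ Q = {6, 7, 8, 9, 10, 11, 12, 13, 15, 16, 17}
(T Δ R) ∪ (S ∪ Q) = {5, 6, 7, 8, 9, 10, 11, 12, 13, 14, 15, 16, 17, 18}
((T Δ R) ∪ (S ∪ Q)) ∩ T = {8, 10, 12, 13}
Pᶜ = {6, 8, 10, 11, 13, 14, 15}
T \ S = {10, 13}
Sᶜ = {5, 10, 13, 14, 18}
(T \ S) \ Sᶜ = {}
Pᶜ ∩ ((T \ S) \ Sᶜ) = {}
{8, 10, 12, 13} and {} share no elements.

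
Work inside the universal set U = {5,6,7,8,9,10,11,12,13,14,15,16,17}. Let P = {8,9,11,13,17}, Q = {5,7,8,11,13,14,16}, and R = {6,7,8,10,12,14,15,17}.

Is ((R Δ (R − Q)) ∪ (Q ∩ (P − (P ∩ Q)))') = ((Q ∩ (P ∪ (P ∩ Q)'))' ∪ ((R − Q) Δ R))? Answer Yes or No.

No

R − Q = {6,10,12,15,17}
R Δ (R − Q) = {7,8,14}
P ∩ Q = {8,11,13}
P − (P ∩ Q) = {9,17}
Q ∩ (P − (P ∩ Q)) = {}
(Q ∩ (P − (P ∩ Q)))' = {5,6,7,8,9,10,11,12,13,14,15,16,17}
(R Δ (R − Q)) ∪ (Q ∩ (P − (P ∩ Q)))' = {5,6,7,8,9,10,11,12,13,14,15,16,17}
(P ∩ Q)' = {5,6,7,9,10,12,14,15,16,17}
P ∪ (P ∩ Q)' = {5,6,7,8,9,10,11,12,13,14,15,16,17}
Q ∩ (P ∪ (P ∩ Q)') = {5,7,8,11,13,14,16}
(Q ∩ (P ∪ (P ∩ Q)'))' = {6,9,10,12,15,17}
(R − Q) Δ R = {7,8,14}
(Q ∩ (P ∪ (P ∩ Q)'))' ∪ ((R − Q) Δ R) = {6,7,8,9,10,12,14,15,17}
5 ∈ (R Δ (R − Q)) ∪ (Q ∩ (P − (P ∩ Q)))' but 5 ∉ (Q ∩ (P ∪ (P ∩ Q)'))' ∪ ((R − Q) Δ R), so they differ.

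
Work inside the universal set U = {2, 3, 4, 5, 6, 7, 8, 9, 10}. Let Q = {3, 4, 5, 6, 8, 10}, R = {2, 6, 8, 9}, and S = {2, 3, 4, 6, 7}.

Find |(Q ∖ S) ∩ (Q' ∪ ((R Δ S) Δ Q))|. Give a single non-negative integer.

2

Q ∖ S = {5, 8, 10}
Q' = {2, 7, 9}
R Δ S = {3, 4, 7, 8, 9}
(R Δ S) Δ Q = {5, 6, 7, 9, 10}
Q' ∪ ((R Δ S) Δ Q) = {2, 5, 6, 7, 9, 10}
(Q ∖ S) ∩ (Q' ∪ ((R Δ S) Δ Q)) = {5, 10}
|(Q ∖ S) ∩ (Q' ∪ ((R Δ S) Δ Q))| = 2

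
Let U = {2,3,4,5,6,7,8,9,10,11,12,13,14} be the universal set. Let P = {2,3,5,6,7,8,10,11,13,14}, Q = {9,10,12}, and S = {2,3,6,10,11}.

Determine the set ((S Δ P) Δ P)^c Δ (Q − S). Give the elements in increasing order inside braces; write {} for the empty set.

S Δ P = {5,7,8,13,14}
(S Δ P) Δ P = {2,3,6,10,11}
((S Δ P) Δ P)^c = {4,5,7,8,9,12,13,14}
Q − S = {9,12}
((S Δ P) Δ P)^c Δ (Q − S) = {4,5,7,8,13,14}

{4,5,7,8,13,14}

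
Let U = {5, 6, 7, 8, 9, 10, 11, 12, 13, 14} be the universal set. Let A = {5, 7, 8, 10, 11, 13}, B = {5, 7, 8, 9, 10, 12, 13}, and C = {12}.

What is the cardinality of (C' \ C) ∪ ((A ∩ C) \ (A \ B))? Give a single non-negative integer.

9

C' = {5, 6, 7, 8, 9, 10, 11, 13, 14}
C' \ C = {5, 6, 7, 8, 9, 10, 11, 13, 14}
A ∩ C = {}
A \ B = {11}
(A ∩ C) \ (A \ B) = {}
(C' \ C) ∪ ((A ∩ C) \ (A \ B)) = {5, 6, 7, 8, 9, 10, 11, 13, 14}
|(C' \ C) ∪ ((A ∩ C) \ (A \ B))| = 9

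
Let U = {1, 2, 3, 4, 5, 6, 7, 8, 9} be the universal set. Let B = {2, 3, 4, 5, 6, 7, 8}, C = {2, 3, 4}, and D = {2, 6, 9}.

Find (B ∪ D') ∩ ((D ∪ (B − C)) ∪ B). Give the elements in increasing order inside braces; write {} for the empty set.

{2, 3, 4, 5, 6, 7, 8}

D' = {1, 3, 4, 5, 7, 8}
B ∪ D' = {1, 2, 3, 4, 5, 6, 7, 8}
B − C = {5, 6, 7, 8}
D ∪ (B − C) = {2, 5, 6, 7, 8, 9}
(D ∪ (B − C)) ∪ B = {2, 3, 4, 5, 6, 7, 8, 9}
(B ∪ D') ∩ ((D ∪ (B − C)) ∪ B) = {2, 3, 4, 5, 6, 7, 8}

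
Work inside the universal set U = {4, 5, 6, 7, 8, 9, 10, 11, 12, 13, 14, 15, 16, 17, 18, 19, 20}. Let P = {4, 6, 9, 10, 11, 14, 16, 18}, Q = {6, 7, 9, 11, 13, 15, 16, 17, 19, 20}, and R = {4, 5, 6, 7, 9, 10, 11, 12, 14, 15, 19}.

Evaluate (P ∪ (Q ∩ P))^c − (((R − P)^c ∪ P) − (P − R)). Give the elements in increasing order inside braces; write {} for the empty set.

{5, 7, 12, 15, 19}

Q ∩ P = {6, 9, 11, 16}
P ∪ (Q ∩ P) = {4, 6, 9, 10, 11, 14, 16, 18}
(P ∪ (Q ∩ P))^c = {5, 7, 8, 12, 13, 15, 17, 19, 20}
R − P = {5, 7, 12, 15, 19}
(R − P)^c = {4, 6, 8, 9, 10, 11, 13, 14, 16, 17, 18, 20}
(R − P)^c ∪ P = {4, 6, 8, 9, 10, 11, 13, 14, 16, 17, 18, 20}
P − R = {16, 18}
((R − P)^c ∪ P) − (P − R) = {4, 6, 8, 9, 10, 11, 13, 14, 17, 20}
(P ∪ (Q ∩ P))^c − (((R − P)^c ∪ P) − (P − R)) = {5, 7, 12, 15, 19}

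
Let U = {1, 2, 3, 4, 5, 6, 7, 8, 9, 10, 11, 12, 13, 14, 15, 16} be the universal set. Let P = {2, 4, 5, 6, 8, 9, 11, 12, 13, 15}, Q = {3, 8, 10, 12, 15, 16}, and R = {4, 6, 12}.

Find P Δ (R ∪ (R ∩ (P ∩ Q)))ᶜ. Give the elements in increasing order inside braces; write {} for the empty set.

P ∩ Q = {8, 12, 15}
R ∩ (P ∩ Q) = {12}
R ∪ (R ∩ (P ∩ Q)) = {4, 6, 12}
(R ∪ (R ∩ (P ∩ Q)))ᶜ = {1, 2, 3, 5, 7, 8, 9, 10, 11, 13, 14, 15, 16}
P Δ (R ∪ (R ∩ (P ∩ Q)))ᶜ = {1, 3, 4, 6, 7, 10, 12, 14, 16}

{1, 3, 4, 6, 7, 10, 12, 14, 16}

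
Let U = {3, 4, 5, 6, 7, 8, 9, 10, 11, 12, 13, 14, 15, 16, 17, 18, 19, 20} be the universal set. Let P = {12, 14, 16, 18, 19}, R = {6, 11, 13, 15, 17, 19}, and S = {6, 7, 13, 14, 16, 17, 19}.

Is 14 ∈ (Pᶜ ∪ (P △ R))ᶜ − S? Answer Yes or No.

No

14 ∈ P, so 14 ∉ Pᶜ
14 ∈ P and 14 ∉ R, so 14 ∈ P △ R
14 ∉ Pᶜ and 14 ∈ (P △ R), so 14 ∈ Pᶜ ∪ (P △ R)
14 ∉ (Pᶜ ∪ (P △ R))ᶜ since 14 ∈ (Pᶜ ∪ (P △ R))
14 ∉ (Pᶜ ∪ (P △ R))ᶜ and 14 ∈ S, so 14 ∉ (Pᶜ ∪ (P △ R))ᶜ − S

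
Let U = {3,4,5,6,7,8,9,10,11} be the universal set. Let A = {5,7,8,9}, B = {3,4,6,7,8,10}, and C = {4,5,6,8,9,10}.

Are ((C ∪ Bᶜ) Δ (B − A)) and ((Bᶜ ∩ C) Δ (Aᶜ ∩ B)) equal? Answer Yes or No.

Bᶜ = {5,9,11}
C ∪ Bᶜ = {4,5,6,8,9,10,11}
B − A = {3,4,6,10}
(C ∪ Bᶜ) Δ (B − A) = {3,5,8,9,11}
Bᶜ ∩ C = {5,9}
Aᶜ = {3,4,6,10,11}
Aᶜ ∩ B = {3,4,6,10}
(Bᶜ ∩ C) Δ (Aᶜ ∩ B) = {3,4,5,6,9,10}
4 ∈ (Bᶜ ∩ C) Δ (Aᶜ ∩ B) but 4 ∉ (C ∪ Bᶜ) Δ (B − A), so they differ.

No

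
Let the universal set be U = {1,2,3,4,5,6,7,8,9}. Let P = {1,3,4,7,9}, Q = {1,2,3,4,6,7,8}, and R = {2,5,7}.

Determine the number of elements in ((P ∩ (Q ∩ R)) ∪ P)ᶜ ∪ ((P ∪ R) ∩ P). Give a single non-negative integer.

9

Q ∩ R = {2,7}
P ∩ (Q ∩ R) = {7}
(P ∩ (Q ∩ R)) ∪ P = {1,3,4,7,9}
((P ∩ (Q ∩ R)) ∪ P)ᶜ = {2,5,6,8}
P ∪ R = {1,2,3,4,5,7,9}
(P ∪ R) ∩ P = {1,3,4,7,9}
((P ∩ (Q ∩ R)) ∪ P)ᶜ ∪ ((P ∪ R) ∩ P) = {1,2,3,4,5,6,7,8,9}
|((P ∩ (Q ∩ R)) ∪ P)ᶜ ∪ ((P ∪ R) ∩ P)| = 9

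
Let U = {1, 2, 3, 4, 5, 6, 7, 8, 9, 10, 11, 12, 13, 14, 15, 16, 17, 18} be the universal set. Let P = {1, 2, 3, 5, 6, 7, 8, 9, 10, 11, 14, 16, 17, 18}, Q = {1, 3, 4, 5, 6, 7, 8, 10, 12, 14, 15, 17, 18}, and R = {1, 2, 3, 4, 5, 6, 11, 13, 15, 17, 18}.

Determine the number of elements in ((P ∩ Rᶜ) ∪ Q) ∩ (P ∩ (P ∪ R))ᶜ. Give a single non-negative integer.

Rᶜ = {7, 8, 9, 10, 12, 14, 16}
P ∩ Rᶜ = {7, 8, 9, 10, 14, 16}
(P ∩ Rᶜ) ∪ Q = {1, 3, 4, 5, 6, 7, 8, 9, 10, 12, 14, 15, 16, 17, 18}
P ∪ R = {1, 2, 3, 4, 5, 6, 7, 8, 9, 10, 11, 13, 14, 15, 16, 17, 18}
P ∩ (P ∪ R) = {1, 2, 3, 5, 6, 7, 8, 9, 10, 11, 14, 16, 17, 18}
(P ∩ (P ∪ R))ᶜ = {4, 12, 13, 15}
((P ∩ Rᶜ) ∪ Q) ∩ (P ∩ (P ∪ R))ᶜ = {4, 12, 15}
|((P ∩ Rᶜ) ∪ Q) ∩ (P ∩ (P ∪ R))ᶜ| = 3

3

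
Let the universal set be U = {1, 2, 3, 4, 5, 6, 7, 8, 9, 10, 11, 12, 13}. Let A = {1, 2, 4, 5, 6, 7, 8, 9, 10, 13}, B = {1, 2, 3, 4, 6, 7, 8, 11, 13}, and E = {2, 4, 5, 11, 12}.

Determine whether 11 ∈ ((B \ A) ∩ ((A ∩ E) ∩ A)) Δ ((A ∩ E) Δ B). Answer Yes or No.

11 ∈ B and 11 ∉ A, so 11 ∈ B \ A
11 ∉ A and 11 ∈ E, so 11 ∉ A ∩ E
11 ∉ (A ∩ E) and 11 ∉ A, so 11 ∉ (A ∩ E) ∩ A
11 ∈ (B \ A) and 11 ∉ ((A ∩ E) ∩ A), so 11 ∉ (B \ A) ∩ ((A ∩ E) ∩ A)
11 ∉ A and 11 ∈ E, so 11 ∉ A ∩ E
11 ∉ (A ∩ E) and 11 ∈ B, so 11 ∈ (A ∩ E) Δ B
11 ∉ ((B \ A) ∩ ((A ∩ E) ∩ A)) and 11 ∈ ((A ∩ E) Δ B), so 11 ∈ ((B \ A) ∩ ((A ∩ E) ∩ A)) Δ ((A ∩ E) Δ B)

Yes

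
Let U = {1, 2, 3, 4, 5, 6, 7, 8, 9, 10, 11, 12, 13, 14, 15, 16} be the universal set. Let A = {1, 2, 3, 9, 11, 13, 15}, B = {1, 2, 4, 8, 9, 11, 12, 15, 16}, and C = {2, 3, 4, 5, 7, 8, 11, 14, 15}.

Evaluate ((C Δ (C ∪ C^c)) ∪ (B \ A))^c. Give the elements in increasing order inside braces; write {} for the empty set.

C^c = {1, 6, 9, 10, 12, 13, 16}
C ∪ C^c = {1, 2, 3, 4, 5, 6, 7, 8, 9, 10, 11, 12, 13, 14, 15, 16}
C Δ (C ∪ C^c) = {1, 6, 9, 10, 12, 13, 16}
B \ A = {4, 8, 12, 16}
(C Δ (C ∪ C^c)) ∪ (B \ A) = {1, 4, 6, 8, 9, 10, 12, 13, 16}
((C Δ (C ∪ C^c)) ∪ (B \ A))^c = {2, 3, 5, 7, 11, 14, 15}

{2, 3, 5, 7, 11, 14, 15}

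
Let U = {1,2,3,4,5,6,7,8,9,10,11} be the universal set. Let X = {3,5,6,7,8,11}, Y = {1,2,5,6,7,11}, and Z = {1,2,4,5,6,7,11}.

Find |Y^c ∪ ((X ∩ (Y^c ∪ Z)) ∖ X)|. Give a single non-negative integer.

Y^c = {3,4,8,9,10}
Y^c ∪ Z = {1,2,3,4,5,6,7,8,9,10,11}
X ∩ (Y^c ∪ Z) = {3,5,6,7,8,11}
(X ∩ (Y^c ∪ Z)) ∖ X = {}
Y^c ∪ ((X ∩ (Y^c ∪ Z)) ∖ X) = {3,4,8,9,10}
|Y^c ∪ ((X ∩ (Y^c ∪ Z)) ∖ X)| = 5

5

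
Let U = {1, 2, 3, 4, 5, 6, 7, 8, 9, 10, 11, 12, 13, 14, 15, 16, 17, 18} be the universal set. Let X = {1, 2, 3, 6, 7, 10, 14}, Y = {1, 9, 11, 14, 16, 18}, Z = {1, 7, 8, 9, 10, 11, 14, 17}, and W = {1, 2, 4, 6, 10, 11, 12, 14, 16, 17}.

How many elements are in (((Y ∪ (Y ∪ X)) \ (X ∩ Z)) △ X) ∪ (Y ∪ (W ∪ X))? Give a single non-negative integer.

14

Y ∪ X = {1, 2, 3, 6, 7, 9, 10, 11, 14, 16, 18}
Y ∪ (Y ∪ X) = {1, 2, 3, 6, 7, 9, 10, 11, 14, 16, 18}
X ∩ Z = {1, 7, 10, 14}
(Y ∪ (Y ∪ X)) \ (X ∩ Z) = {2, 3, 6, 9, 11, 16, 18}
((Y ∪ (Y ∪ X)) \ (X ∩ Z)) △ X = {1, 7, 9, 10, 11, 14, 16, 18}
W ∪ X = {1, 2, 3, 4, 6, 7, 10, 11, 12, 14, 16, 17}
Y ∪ (W ∪ X) = {1, 2, 3, 4, 6, 7, 9, 10, 11, 12, 14, 16, 17, 18}
(((Y ∪ (Y ∪ X)) \ (X ∩ Z)) △ X) ∪ (Y ∪ (W ∪ X)) = {1, 2, 3, 4, 6, 7, 9, 10, 11, 12, 14, 16, 17, 18}
|(((Y ∪ (Y ∪ X)) \ (X ∩ Z)) △ X) ∪ (Y ∪ (W ∪ X))| = 14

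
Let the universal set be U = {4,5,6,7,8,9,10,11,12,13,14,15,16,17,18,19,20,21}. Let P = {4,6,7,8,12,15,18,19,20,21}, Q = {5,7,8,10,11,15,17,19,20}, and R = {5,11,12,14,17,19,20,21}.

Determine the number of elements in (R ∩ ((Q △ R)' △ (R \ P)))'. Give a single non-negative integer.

15

Q △ R = {7,8,10,12,14,15,21}
(Q △ R)' = {4,5,6,9,11,13,16,17,18,19,20}
R \ P = {5,11,14,17}
(Q △ R)' △ (R \ P) = {4,6,9,13,14,16,18,19,20}
R ∩ ((Q △ R)' △ (R \ P)) = {14,19,20}
(R ∩ ((Q △ R)' △ (R \ P)))' = {4,5,6,7,8,9,10,11,12,13,15,16,17,18,21}
|(R ∩ ((Q △ R)' △ (R \ P)))'| = 15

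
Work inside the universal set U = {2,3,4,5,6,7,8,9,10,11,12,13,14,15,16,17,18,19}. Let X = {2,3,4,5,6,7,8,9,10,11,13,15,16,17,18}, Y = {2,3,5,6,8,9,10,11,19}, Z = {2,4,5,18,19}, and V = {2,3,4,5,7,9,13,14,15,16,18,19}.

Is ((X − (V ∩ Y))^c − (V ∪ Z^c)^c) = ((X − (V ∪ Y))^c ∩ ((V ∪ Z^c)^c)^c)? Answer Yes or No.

V ∩ Y = {2,3,5,9,19}
X − (V ∩ Y) = {4,6,7,8,10,11,13,15,16,17,18}
(X − (V ∩ Y))^c = {2,3,5,9,12,14,19}
Z^c = {3,6,7,8,9,10,11,12,13,14,15,16,17}
V ∪ Z^c = {2,3,4,5,6,7,8,9,10,11,12,13,14,15,16,17,18,19}
(V ∪ Z^c)^c = {}
(X − (V ∩ Y))^c − (V ∪ Z^c)^c = {2,3,5,9,12,14,19}
V ∪ Y = {2,3,4,5,6,7,8,9,10,11,13,14,15,16,18,19}
X − (V ∪ Y) = {17}
(X − (V ∪ Y))^c = {2,3,4,5,6,7,8,9,10,11,12,13,14,15,16,18,19}
((V ∪ Z^c)^c)^c = {2,3,4,5,6,7,8,9,10,11,12,13,14,15,16,17,18,19}
(X − (V ∪ Y))^c ∩ ((V ∪ Z^c)^c)^c = {2,3,4,5,6,7,8,9,10,11,12,13,14,15,16,18,19}
4 ∈ (X − (V ∪ Y))^c ∩ ((V ∪ Z^c)^c)^c but 4 ∉ (X − (V ∩ Y))^c − (V ∪ Z^c)^c, so they differ.

No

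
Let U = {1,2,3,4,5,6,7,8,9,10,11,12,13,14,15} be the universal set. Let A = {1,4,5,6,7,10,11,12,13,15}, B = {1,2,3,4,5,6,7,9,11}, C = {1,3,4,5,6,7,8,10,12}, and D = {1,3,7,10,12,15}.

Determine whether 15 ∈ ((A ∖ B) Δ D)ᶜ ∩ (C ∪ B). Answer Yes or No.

No

15 ∈ A and 15 ∉ B, so 15 ∈ A ∖ B
15 ∈ (A ∖ B) and 15 ∈ D, so 15 ∉ (A ∖ B) Δ D
15 ∈ ((A ∖ B) Δ D)ᶜ since 15 ∉ ((A ∖ B) Δ D)
15 ∉ C and 15 ∉ B, so 15 ∉ C ∪ B
15 ∈ ((A ∖ B) Δ D)ᶜ and 15 ∉ (C ∪ B), so 15 ∉ ((A ∖ B) Δ D)ᶜ ∩ (C ∪ B)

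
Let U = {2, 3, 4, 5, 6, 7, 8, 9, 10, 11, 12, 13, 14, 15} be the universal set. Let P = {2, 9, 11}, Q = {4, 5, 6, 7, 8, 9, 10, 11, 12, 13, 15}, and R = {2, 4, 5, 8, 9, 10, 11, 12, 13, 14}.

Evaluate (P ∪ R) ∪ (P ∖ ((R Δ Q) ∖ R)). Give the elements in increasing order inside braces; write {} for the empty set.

{2, 4, 5, 8, 9, 10, 11, 12, 13, 14}

P ∪ R = {2, 4, 5, 8, 9, 10, 11, 12, 13, 14}
R Δ Q = {2, 6, 7, 14, 15}
(R Δ Q) ∖ R = {6, 7, 15}
P ∖ ((R Δ Q) ∖ R) = {2, 9, 11}
(P ∪ R) ∪ (P ∖ ((R Δ Q) ∖ R)) = {2, 4, 5, 8, 9, 10, 11, 12, 13, 14}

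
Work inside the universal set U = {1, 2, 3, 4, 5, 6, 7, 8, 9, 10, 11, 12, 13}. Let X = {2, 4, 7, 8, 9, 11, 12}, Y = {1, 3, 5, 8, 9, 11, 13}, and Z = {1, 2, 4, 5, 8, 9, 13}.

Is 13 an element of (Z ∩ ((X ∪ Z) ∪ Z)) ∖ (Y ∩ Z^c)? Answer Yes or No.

Yes

13 ∉ X and 13 ∈ Z, so 13 ∈ X ∪ Z
13 ∈ (X ∪ Z) and 13 ∈ Z, so 13 ∈ (X ∪ Z) ∪ Z
13 ∈ Z and 13 ∈ ((X ∪ Z) ∪ Z), so 13 ∈ Z ∩ ((X ∪ Z) ∪ Z)
13 ∈ Z, so 13 ∉ Z^c
13 ∈ Y and 13 ∉ Z^c, so 13 ∉ Y ∩ Z^c
13 ∈ (Z ∩ ((X ∪ Z) ∪ Z)) and 13 ∉ (Y ∩ Z^c), so 13 ∈ (Z ∩ ((X ∪ Z) ∪ Z)) ∖ (Y ∩ Z^c)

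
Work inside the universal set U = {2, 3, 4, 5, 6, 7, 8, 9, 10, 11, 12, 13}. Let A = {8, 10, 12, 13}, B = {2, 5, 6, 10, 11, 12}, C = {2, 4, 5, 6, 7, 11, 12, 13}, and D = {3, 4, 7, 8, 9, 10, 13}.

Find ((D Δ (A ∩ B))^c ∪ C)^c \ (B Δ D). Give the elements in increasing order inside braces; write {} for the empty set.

A ∩ B = {10, 12}
D Δ (A ∩ B) = {3, 4, 7, 8, 9, 12, 13}
(D Δ (A ∩ B))^c = {2, 5, 6, 10, 11}
(D Δ (A ∩ B))^c ∪ C = {2, 4, 5, 6, 7, 10, 11, 12, 13}
((D Δ (A ∩ B))^c ∪ C)^c = {3, 8, 9}
B Δ D = {2, 3, 4, 5, 6, 7, 8, 9, 11, 12, 13}
((D Δ (A ∩ B))^c ∪ C)^c \ (B Δ D) = {}

{}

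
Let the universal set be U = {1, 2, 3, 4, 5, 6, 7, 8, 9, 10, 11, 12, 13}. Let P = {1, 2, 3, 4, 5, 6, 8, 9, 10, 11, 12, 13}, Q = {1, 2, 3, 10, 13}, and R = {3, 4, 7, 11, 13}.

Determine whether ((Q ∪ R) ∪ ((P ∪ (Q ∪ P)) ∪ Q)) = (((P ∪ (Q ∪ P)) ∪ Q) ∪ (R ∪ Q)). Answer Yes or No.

Yes

Q ∪ R = {1, 2, 3, 4, 7, 10, 11, 13}
Q ∪ P = {1, 2, 3, 4, 5, 6, 8, 9, 10, 11, 12, 13}
P ∪ (Q ∪ P) = {1, 2, 3, 4, 5, 6, 8, 9, 10, 11, 12, 13}
(P ∪ (Q ∪ P)) ∪ Q = {1, 2, 3, 4, 5, 6, 8, 9, 10, 11, 12, 13}
(Q ∪ R) ∪ ((P ∪ (Q ∪ P)) ∪ Q) = {1, 2, 3, 4, 5, 6, 7, 8, 9, 10, 11, 12, 13}
R ∪ Q = {1, 2, 3, 4, 7, 10, 11, 13}
((P ∪ (Q ∪ P)) ∪ Q) ∪ (R ∪ Q) = {1, 2, 3, 4, 5, 6, 7, 8, 9, 10, 11, 12, 13}
Both equal {1, 2, 3, 4, 5, 6, 7, 8, 9, 10, 11, 12, 13}, so (Q ∪ R) ∪ ((P ∪ (Q ∪ P)) ∪ Q) = ((P ∪ (Q ∪ P)) ∪ Q) ∪ (R ∪ Q).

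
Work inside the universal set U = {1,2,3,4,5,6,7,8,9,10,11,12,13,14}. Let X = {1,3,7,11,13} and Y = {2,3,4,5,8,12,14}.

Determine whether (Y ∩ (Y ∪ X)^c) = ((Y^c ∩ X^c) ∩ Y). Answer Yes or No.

Yes

Y ∪ X = {1,2,3,4,5,7,8,11,12,13,14}
(Y ∪ X)^c = {6,9,10}
Y ∩ (Y ∪ X)^c = {}
Y^c = {1,6,7,9,10,11,13}
X^c = {2,4,5,6,8,9,10,12,14}
Y^c ∩ X^c = {6,9,10}
(Y^c ∩ X^c) ∩ Y = {}
Both equal {}, so Y ∩ (Y ∪ X)^c = (Y^c ∩ X^c) ∩ Y.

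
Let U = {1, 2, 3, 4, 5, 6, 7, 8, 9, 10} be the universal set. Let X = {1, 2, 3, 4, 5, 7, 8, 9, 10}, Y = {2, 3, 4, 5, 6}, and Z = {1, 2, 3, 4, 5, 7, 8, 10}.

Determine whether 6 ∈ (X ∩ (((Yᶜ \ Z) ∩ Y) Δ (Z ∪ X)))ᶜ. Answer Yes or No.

6 ∈ Y, so 6 ∉ Yᶜ
6 ∉ Yᶜ and 6 ∉ Z, so 6 ∉ Yᶜ \ Z
6 ∉ (Yᶜ \ Z) and 6 ∈ Y, so 6 ∉ (Yᶜ \ Z) ∩ Y
6 ∉ Z and 6 ∉ X, so 6 ∉ Z ∪ X
6 ∉ ((Yᶜ \ Z) ∩ Y) and 6 ∉ (Z ∪ X), so 6 ∉ ((Yᶜ \ Z) ∩ Y) Δ (Z ∪ X)
6 ∉ X and 6 ∉ (((Yᶜ \ Z) ∩ Y) Δ (Z ∪ X)), so 6 ∉ X ∩ (((Yᶜ \ Z) ∩ Y) Δ (Z ∪ X))
6 ∈ (X ∩ (((Yᶜ \ Z) ∩ Y) Δ (Z ∪ X)))ᶜ since 6 ∉ (X ∩ (((Yᶜ \ Z) ∩ Y) Δ (Z ∪ X)))

Yes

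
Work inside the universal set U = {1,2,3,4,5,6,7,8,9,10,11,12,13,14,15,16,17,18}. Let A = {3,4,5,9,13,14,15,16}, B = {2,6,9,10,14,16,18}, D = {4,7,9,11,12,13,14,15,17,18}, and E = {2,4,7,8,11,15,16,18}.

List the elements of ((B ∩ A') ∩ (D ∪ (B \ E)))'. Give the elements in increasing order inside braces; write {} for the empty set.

{1,2,3,4,5,7,8,9,11,12,13,14,15,16,17}

A' = {1,2,6,7,8,10,11,12,17,18}
B ∩ A' = {2,6,10,18}
B \ E = {6,9,10,14}
D ∪ (B \ E) = {4,6,7,9,10,11,12,13,14,15,17,18}
(B ∩ A') ∩ (D ∪ (B \ E)) = {6,10,18}
((B ∩ A') ∩ (D ∪ (B \ E)))' = {1,2,3,4,5,7,8,9,11,12,13,14,15,16,17}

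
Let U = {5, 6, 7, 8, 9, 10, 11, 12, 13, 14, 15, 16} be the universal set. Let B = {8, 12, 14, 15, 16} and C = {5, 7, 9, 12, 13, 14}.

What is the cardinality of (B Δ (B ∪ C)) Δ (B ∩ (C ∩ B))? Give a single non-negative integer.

6

B ∪ C = {5, 7, 8, 9, 12, 13, 14, 15, 16}
B Δ (B ∪ C) = {5, 7, 9, 13}
C ∩ B = {12, 14}
B ∩ (C ∩ B) = {12, 14}
(B Δ (B ∪ C)) Δ (B ∩ (C ∩ B)) = {5, 7, 9, 12, 13, 14}
|(B Δ (B ∪ C)) Δ (B ∩ (C ∩ B))| = 6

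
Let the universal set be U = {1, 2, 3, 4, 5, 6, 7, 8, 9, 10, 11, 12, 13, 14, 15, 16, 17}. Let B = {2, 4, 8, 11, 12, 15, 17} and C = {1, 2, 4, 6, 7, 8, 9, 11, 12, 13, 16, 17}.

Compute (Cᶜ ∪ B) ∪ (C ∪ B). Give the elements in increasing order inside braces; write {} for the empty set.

Cᶜ = {3, 5, 10, 14, 15}
Cᶜ ∪ B = {2, 3, 4, 5, 8, 10, 11, 12, 14, 15, 17}
C ∪ B = {1, 2, 4, 6, 7, 8, 9, 11, 12, 13, 15, 16, 17}
(Cᶜ ∪ B) ∪ (C ∪ B) = {1, 2, 3, 4, 5, 6, 7, 8, 9, 10, 11, 12, 13, 14, 15, 16, 17}

{1, 2, 3, 4, 5, 6, 7, 8, 9, 10, 11, 12, 13, 14, 15, 16, 17}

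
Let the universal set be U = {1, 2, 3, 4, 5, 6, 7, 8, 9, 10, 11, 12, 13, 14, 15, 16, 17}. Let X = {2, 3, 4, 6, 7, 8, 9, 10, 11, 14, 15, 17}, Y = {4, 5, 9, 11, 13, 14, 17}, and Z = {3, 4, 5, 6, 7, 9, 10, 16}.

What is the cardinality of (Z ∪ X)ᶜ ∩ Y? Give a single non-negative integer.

1

Z ∪ X = {2, 3, 4, 5, 6, 7, 8, 9, 10, 11, 14, 15, 16, 17}
(Z ∪ X)ᶜ = {1, 12, 13}
(Z ∪ X)ᶜ ∩ Y = {13}
|(Z ∪ X)ᶜ ∩ Y| = 1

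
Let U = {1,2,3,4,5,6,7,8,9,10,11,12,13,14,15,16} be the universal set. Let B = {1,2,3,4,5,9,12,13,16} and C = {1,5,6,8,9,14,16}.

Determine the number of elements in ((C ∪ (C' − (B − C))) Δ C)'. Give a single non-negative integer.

C' = {2,3,4,7,10,11,12,13,15}
B − C = {2,3,4,12,13}
C' − (B − C) = {7,10,11,15}
C ∪ (C' − (B − C)) = {1,5,6,7,8,9,10,11,14,15,16}
(C ∪ (C' − (B − C))) Δ C = {7,10,11,15}
((C ∪ (C' − (B − C))) Δ C)' = {1,2,3,4,5,6,8,9,12,13,14,16}
|((C ∪ (C' − (B − C))) Δ C)'| = 12

12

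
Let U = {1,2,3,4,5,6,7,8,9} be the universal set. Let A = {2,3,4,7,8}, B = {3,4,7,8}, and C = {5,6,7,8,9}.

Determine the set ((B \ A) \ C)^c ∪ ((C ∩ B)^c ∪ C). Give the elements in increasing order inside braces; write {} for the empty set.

{1,2,3,4,5,6,7,8,9}

B \ A = {}
(B \ A) \ C = {}
((B \ A) \ C)^c = {1,2,3,4,5,6,7,8,9}
C ∩ B = {7,8}
(C ∩ B)^c = {1,2,3,4,5,6,9}
(C ∩ B)^c ∪ C = {1,2,3,4,5,6,7,8,9}
((B \ A) \ C)^c ∪ ((C ∩ B)^c ∪ C) = {1,2,3,4,5,6,7,8,9}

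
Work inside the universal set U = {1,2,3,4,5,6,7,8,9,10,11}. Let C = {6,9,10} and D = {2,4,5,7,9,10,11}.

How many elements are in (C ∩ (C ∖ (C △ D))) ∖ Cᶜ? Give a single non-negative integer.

2

C △ D = {2,4,5,6,7,11}
C ∖ (C △ D) = {9,10}
C ∩ (C ∖ (C △ D)) = {9,10}
Cᶜ = {1,2,3,4,5,7,8,11}
(C ∩ (C ∖ (C △ D))) ∖ Cᶜ = {9,10}
|(C ∩ (C ∖ (C △ D))) ∖ Cᶜ| = 2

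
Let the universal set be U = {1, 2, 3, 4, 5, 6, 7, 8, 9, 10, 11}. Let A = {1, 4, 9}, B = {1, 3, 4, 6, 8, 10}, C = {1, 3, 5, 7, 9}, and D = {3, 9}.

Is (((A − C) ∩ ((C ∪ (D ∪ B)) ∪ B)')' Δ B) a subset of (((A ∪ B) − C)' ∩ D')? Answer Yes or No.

A − C = {4}
D ∪ B = {1, 3, 4, 6, 8, 9, 10}
C ∪ (D ∪ B) = {1, 3, 4, 5, 6, 7, 8, 9, 10}
(C ∪ (D ∪ B)) ∪ B = {1, 3, 4, 5, 6, 7, 8, 9, 10}
((C ∪ (D ∪ B)) ∪ B)' = {2, 11}
(A − C) ∩ ((C ∪ (D ∪ B)) ∪ B)' = {}
((A − C) ∩ ((C ∪ (D ∪ B)) ∪ B)')' = {1, 2, 3, 4, 5, 6, 7, 8, 9, 10, 11}
((A − C) ∩ ((C ∪ (D ∪ B)) ∪ B)')' Δ B = {2, 5, 7, 9, 11}
A ∪ B = {1, 3, 4, 6, 8, 9, 10}
(A ∪ B) − C = {4, 6, 8, 10}
((A ∪ B) − C)' = {1, 2, 3, 5, 7, 9, 11}
D' = {1, 2, 4, 5, 6, 7, 8, 10, 11}
((A ∪ B) − C)' ∩ D' = {1, 2, 5, 7, 11}
9 ∈ ((A − C) ∩ ((C ∪ (D ∪ B)) ∪ B)')' Δ B but 9 ∉ ((A ∪ B) − C)' ∩ D', so the inclusion fails.

No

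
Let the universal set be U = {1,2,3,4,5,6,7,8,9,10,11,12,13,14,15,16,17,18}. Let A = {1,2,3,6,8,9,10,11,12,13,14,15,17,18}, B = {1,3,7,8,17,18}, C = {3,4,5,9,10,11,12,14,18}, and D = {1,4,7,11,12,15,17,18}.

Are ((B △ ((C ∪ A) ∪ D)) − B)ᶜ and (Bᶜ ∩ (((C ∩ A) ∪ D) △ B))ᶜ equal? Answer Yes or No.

C ∪ A = {1,2,3,4,5,6,8,9,10,11,12,13,14,15,17,18}
(C ∪ A) ∪ D = {1,2,3,4,5,6,7,8,9,10,11,12,13,14,15,17,18}
B △ ((C ∪ A) ∪ D) = {2,4,5,6,9,10,11,12,13,14,15}
(B △ ((C ∪ A) ∪ D)) − B = {2,4,5,6,9,10,11,12,13,14,15}
((B △ ((C ∪ A) ∪ D)) − B)ᶜ = {1,3,7,8,16,17,18}
Bᶜ = {2,4,5,6,9,10,11,12,13,14,15,16}
C ∩ A = {3,9,10,11,12,14,18}
(C ∩ A) ∪ D = {1,3,4,7,9,10,11,12,14,15,17,18}
((C ∩ A) ∪ D) △ B = {4,8,9,10,11,12,14,15}
Bᶜ ∩ (((C ∩ A) ∪ D) △ B) = {4,9,10,11,12,14,15}
(Bᶜ ∩ (((C ∩ A) ∪ D) △ B))ᶜ = {1,2,3,5,6,7,8,13,16,17,18}
2 ∈ (Bᶜ ∩ (((C ∩ A) ∪ D) △ B))ᶜ but 2 ∉ ((B △ ((C ∪ A) ∪ D)) − B)ᶜ, so they differ.

No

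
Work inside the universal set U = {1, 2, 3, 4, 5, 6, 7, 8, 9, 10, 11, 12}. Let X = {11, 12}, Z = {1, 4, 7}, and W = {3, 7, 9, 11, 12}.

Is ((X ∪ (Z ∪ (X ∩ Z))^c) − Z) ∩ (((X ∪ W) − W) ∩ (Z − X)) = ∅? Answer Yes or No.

X ∩ Z = {}
Z ∪ (X ∩ Z) = {1, 4, 7}
(Z ∪ (X ∩ Z))^c = {2, 3, 5, 6, 8, 9, 10, 11, 12}
X ∪ (Z ∪ (X ∩ Z))^c = {2, 3, 5, 6, 8, 9, 10, 11, 12}
(X ∪ (Z ∪ (X ∩ Z))^c) − Z = {2, 3, 5, 6, 8, 9, 10, 11, 12}
X ∪ W = {3, 7, 9, 11, 12}
(X ∪ W) − W = {}
Z − X = {1, 4, 7}
((X ∪ W) − W) ∩ (Z − X) = {}
{2, 3, 5, 6, 8, 9, 10, 11, 12} and {} share no elements.

Yes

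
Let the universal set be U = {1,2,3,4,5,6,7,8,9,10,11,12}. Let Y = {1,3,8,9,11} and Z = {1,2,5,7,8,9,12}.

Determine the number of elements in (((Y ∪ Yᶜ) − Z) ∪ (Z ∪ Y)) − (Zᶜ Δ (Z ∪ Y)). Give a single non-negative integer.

Yᶜ = {2,4,5,6,7,10,12}
Y ∪ Yᶜ = {1,2,3,4,5,6,7,8,9,10,11,12}
(Y ∪ Yᶜ) − Z = {3,4,6,10,11}
Z ∪ Y = {1,2,3,5,7,8,9,11,12}
((Y ∪ Yᶜ) − Z) ∪ (Z ∪ Y) = {1,2,3,4,5,6,7,8,9,10,11,12}
Zᶜ = {3,4,6,10,11}
Zᶜ Δ (Z ∪ Y) = {1,2,4,5,6,7,8,9,10,12}
(((Y ∪ Yᶜ) − Z) ∪ (Z ∪ Y)) − (Zᶜ Δ (Z ∪ Y)) = {3,11}
|(((Y ∪ Yᶜ) − Z) ∪ (Z ∪ Y)) − (Zᶜ Δ (Z ∪ Y))| = 2

2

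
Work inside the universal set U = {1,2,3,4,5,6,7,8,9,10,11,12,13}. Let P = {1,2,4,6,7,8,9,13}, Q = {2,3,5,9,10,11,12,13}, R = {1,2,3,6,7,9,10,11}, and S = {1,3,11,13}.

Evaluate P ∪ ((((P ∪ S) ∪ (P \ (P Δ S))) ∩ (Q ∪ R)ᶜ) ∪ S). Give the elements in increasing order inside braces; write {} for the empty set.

{1,2,3,4,6,7,8,9,11,13}

P ∪ S = {1,2,3,4,6,7,8,9,11,13}
P Δ S = {2,3,4,6,7,8,9,11}
P \ (P Δ S) = {1,13}
(P ∪ S) ∪ (P \ (P Δ S)) = {1,2,3,4,6,7,8,9,11,13}
Q ∪ R = {1,2,3,5,6,7,9,10,11,12,13}
(Q ∪ R)ᶜ = {4,8}
((P ∪ S) ∪ (P \ (P Δ S))) ∩ (Q ∪ R)ᶜ = {4,8}
(((P ∪ S) ∪ (P \ (P Δ S))) ∩ (Q ∪ R)ᶜ) ∪ S = {1,3,4,8,11,13}
P ∪ ((((P ∪ S) ∪ (P \ (P Δ S))) ∩ (Q ∪ R)ᶜ) ∪ S) = {1,2,3,4,6,7,8,9,11,13}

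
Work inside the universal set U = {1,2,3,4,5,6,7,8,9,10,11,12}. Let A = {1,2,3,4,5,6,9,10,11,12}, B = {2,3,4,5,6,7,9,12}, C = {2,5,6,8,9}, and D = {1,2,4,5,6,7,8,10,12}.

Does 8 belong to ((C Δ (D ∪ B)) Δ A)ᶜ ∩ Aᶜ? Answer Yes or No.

8 ∈ D and 8 ∉ B, so 8 ∈ D ∪ B
8 ∈ C and 8 ∈ (D ∪ B), so 8 ∉ C Δ (D ∪ B)
8 ∉ (C Δ (D ∪ B)) and 8 ∉ A, so 8 ∉ (C Δ (D ∪ B)) Δ A
8 ∈ ((C Δ (D ∪ B)) Δ A)ᶜ since 8 ∉ ((C Δ (D ∪ B)) Δ A)
8 ∉ A, so 8 ∈ Aᶜ
8 ∈ ((C Δ (D ∪ B)) Δ A)ᶜ and 8 ∈ Aᶜ, so 8 ∈ ((C Δ (D ∪ B)) Δ A)ᶜ ∩ Aᶜ

Yes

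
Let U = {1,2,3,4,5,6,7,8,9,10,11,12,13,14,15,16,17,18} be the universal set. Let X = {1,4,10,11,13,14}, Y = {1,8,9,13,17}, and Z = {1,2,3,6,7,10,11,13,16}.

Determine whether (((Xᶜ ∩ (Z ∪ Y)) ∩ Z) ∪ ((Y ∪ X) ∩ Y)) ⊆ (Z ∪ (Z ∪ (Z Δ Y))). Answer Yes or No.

Yes

Xᶜ = {2,3,5,6,7,8,9,12,15,16,17,18}
Z ∪ Y = {1,2,3,6,7,8,9,10,11,13,16,17}
Xᶜ ∩ (Z ∪ Y) = {2,3,6,7,8,9,16,17}
(Xᶜ ∩ (Z ∪ Y)) ∩ Z = {2,3,6,7,16}
Y ∪ X = {1,4,8,9,10,11,13,14,17}
(Y ∪ X) ∩ Y = {1,8,9,13,17}
((Xᶜ ∩ (Z ∪ Y)) ∩ Z) ∪ ((Y ∪ X) ∩ Y) = {1,2,3,6,7,8,9,13,16,17}
Z Δ Y = {2,3,6,7,8,9,10,11,16,17}
Z ∪ (Z Δ Y) = {1,2,3,6,7,8,9,10,11,13,16,17}
Z ∪ (Z ∪ (Z Δ Y)) = {1,2,3,6,7,8,9,10,11,13,16,17}
Every element of {1,2,3,6,7,8,9,13,16,17} is in {1,2,3,6,7,8,9,10,11,13,16,17}, so ((Xᶜ ∩ (Z ∪ Y)) ∩ Z) ∪ ((Y ∪ X) ∩ Y) ⊆ Z ∪ (Z ∪ (Z Δ Y)).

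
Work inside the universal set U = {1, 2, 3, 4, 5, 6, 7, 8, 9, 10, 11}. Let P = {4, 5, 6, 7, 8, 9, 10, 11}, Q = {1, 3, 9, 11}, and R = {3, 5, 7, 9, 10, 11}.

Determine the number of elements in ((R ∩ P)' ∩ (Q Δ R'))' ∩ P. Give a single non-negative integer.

5

R ∩ P = {5, 7, 9, 10, 11}
(R ∩ P)' = {1, 2, 3, 4, 6, 8}
R' = {1, 2, 4, 6, 8}
Q Δ R' = {2, 3, 4, 6, 8, 9, 11}
(R ∩ P)' ∩ (Q Δ R') = {2, 3, 4, 6, 8}
((R ∩ P)' ∩ (Q Δ R'))' = {1, 5, 7, 9, 10, 11}
((R ∩ P)' ∩ (Q Δ R'))' ∩ P = {5, 7, 9, 10, 11}
|((R ∩ P)' ∩ (Q Δ R'))' ∩ P| = 5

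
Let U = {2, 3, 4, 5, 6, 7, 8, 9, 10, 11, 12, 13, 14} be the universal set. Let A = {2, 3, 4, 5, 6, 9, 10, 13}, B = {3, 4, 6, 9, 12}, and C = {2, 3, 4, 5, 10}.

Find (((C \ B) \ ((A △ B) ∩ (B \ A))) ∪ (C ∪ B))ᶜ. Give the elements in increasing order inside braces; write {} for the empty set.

{7, 8, 11, 13, 14}

C \ B = {2, 5, 10}
A △ B = {2, 5, 10, 12, 13}
B \ A = {12}
(A △ B) ∩ (B \ A) = {12}
(C \ B) \ ((A △ B) ∩ (B \ A)) = {2, 5, 10}
C ∪ B = {2, 3, 4, 5, 6, 9, 10, 12}
((C \ B) \ ((A △ B) ∩ (B \ A))) ∪ (C ∪ B) = {2, 3, 4, 5, 6, 9, 10, 12}
(((C \ B) \ ((A △ B) ∩ (B \ A))) ∪ (C ∪ B))ᶜ = {7, 8, 11, 13, 14}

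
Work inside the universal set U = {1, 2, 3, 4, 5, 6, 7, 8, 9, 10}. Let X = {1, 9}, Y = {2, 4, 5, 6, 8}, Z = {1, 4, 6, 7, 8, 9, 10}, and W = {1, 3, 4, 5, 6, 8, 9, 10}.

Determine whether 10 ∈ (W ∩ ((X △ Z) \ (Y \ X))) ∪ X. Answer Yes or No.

10 ∉ X and 10 ∈ Z, so 10 ∈ X △ Z
10 ∉ Y and 10 ∉ X, so 10 ∉ Y \ X
10 ∈ (X △ Z) and 10 ∉ (Y \ X), so 10 ∈ (X △ Z) \ (Y \ X)
10 ∈ W and 10 ∈ ((X △ Z) \ (Y \ X)), so 10 ∈ W ∩ ((X △ Z) \ (Y \ X))
10 ∈ (W ∩ ((X △ Z) \ (Y \ X))) and 10 ∉ X, so 10 ∈ (W ∩ ((X △ Z) \ (Y \ X))) ∪ X

Yes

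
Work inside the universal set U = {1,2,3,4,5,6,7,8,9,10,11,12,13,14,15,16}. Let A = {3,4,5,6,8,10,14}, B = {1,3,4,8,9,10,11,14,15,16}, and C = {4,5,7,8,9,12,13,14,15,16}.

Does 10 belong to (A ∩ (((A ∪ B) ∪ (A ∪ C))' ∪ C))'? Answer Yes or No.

Yes

10 ∈ A and 10 ∈ B, so 10 ∈ A ∪ B
10 ∈ A and 10 ∉ C, so 10 ∈ A ∪ C
10 ∈ (A ∪ B) and 10 ∈ (A ∪ C), so 10 ∈ (A ∪ B) ∪ (A ∪ C)
10 ∉ ((A ∪ B) ∪ (A ∪ C))' since 10 ∈ ((A ∪ B) ∪ (A ∪ C))
10 ∉ ((A ∪ B) ∪ (A ∪ C))' and 10 ∉ C, so 10 ∉ ((A ∪ B) ∪ (A ∪ C))' ∪ C
10 ∈ A and 10 ∉ (((A ∪ B) ∪ (A ∪ C))' ∪ C), so 10 ∉ A ∩ (((A ∪ B) ∪ (A ∪ C))' ∪ C)
10 ∈ (A ∩ (((A ∪ B) ∪ (A ∪ C))' ∪ C))' since 10 ∉ (A ∩ (((A ∪ B) ∪ (A ∪ C))' ∪ C))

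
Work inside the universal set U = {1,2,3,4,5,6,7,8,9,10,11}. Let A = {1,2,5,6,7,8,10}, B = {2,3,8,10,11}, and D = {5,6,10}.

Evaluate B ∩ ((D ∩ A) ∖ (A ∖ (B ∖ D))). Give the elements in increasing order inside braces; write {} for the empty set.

D ∩ A = {5,6,10}
B ∖ D = {2,3,8,11}
A ∖ (B ∖ D) = {1,5,6,7,10}
(D ∩ A) ∖ (A ∖ (B ∖ D)) = {}
B ∩ ((D ∩ A) ∖ (A ∖ (B ∖ D))) = {}

{}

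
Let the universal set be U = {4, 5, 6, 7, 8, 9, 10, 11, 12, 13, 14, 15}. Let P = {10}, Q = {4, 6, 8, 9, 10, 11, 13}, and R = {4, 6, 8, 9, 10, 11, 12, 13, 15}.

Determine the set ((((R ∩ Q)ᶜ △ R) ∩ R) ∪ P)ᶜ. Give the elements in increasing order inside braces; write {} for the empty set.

{5, 7, 12, 14, 15}

R ∩ Q = {4, 6, 8, 9, 10, 11, 13}
(R ∩ Q)ᶜ = {5, 7, 12, 14, 15}
(R ∩ Q)ᶜ △ R = {4, 5, 6, 7, 8, 9, 10, 11, 13, 14}
((R ∩ Q)ᶜ △ R) ∩ R = {4, 6, 8, 9, 10, 11, 13}
(((R ∩ Q)ᶜ △ R) ∩ R) ∪ P = {4, 6, 8, 9, 10, 11, 13}
((((R ∩ Q)ᶜ △ R) ∩ R) ∪ P)ᶜ = {5, 7, 12, 14, 15}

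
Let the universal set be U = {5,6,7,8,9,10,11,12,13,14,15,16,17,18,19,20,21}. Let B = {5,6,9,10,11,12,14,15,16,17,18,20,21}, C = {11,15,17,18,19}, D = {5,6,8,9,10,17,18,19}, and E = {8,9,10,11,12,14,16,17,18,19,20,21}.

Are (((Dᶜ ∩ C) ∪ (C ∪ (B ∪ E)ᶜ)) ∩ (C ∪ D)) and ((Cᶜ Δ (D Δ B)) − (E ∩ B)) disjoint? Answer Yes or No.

No

Dᶜ = {7,11,12,13,14,15,16,20,21}
Dᶜ ∩ C = {11,15}
B ∪ E = {5,6,8,9,10,11,12,14,15,16,17,18,19,20,21}
(B ∪ E)ᶜ = {7,13}
C ∪ (B ∪ E)ᶜ = {7,11,13,15,17,18,19}
(Dᶜ ∩ C) ∪ (C ∪ (B ∪ E)ᶜ) = {7,11,13,15,17,18,19}
C ∪ D = {5,6,8,9,10,11,15,17,18,19}
((Dᶜ ∩ C) ∪ (C ∪ (B ∪ E)ᶜ)) ∩ (C ∪ D) = {11,15,17,18,19}
Cᶜ = {5,6,7,8,9,10,12,13,14,16,20,21}
D Δ B = {8,11,12,14,15,16,19,20,21}
Cᶜ Δ (D Δ B) = {5,6,7,9,10,11,13,15,19}
E ∩ B = {9,10,11,12,14,16,17,18,20,21}
(Cᶜ Δ (D Δ B)) − (E ∩ B) = {5,6,7,13,15,19}
15 lies in both, so they are not disjoint.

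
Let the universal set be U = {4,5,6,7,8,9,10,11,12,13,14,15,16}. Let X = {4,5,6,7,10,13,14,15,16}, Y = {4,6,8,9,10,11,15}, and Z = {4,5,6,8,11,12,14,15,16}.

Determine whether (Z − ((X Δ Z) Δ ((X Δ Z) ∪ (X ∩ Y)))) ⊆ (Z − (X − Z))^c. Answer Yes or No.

No

X Δ Z = {7,8,10,11,12,13}
X ∩ Y = {4,6,10,15}
(X Δ Z) ∪ (X ∩ Y) = {4,6,7,8,10,11,12,13,15}
(X Δ Z) Δ ((X Δ Z) ∪ (X ∩ Y)) = {4,6,15}
Z − ((X Δ Z) Δ ((X Δ Z) ∪ (X ∩ Y))) = {5,8,11,12,14,16}
X − Z = {7,10,13}
Z − (X − Z) = {4,5,6,8,11,12,14,15,16}
(Z − (X − Z))^c = {7,9,10,13}
5 ∈ Z − ((X Δ Z) Δ ((X Δ Z) ∪ (X ∩ Y))) but 5 ∉ (Z − (X − Z))^c, so the inclusion fails.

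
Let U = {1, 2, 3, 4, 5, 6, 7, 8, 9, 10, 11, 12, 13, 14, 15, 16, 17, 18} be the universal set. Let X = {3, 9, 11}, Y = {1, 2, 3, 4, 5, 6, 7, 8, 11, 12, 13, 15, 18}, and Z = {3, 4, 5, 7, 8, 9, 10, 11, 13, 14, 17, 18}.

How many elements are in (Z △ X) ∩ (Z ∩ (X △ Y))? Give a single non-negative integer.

6

Z △ X = {4, 5, 7, 8, 10, 13, 14, 17, 18}
X △ Y = {1, 2, 4, 5, 6, 7, 8, 9, 12, 13, 15, 18}
Z ∩ (X △ Y) = {4, 5, 7, 8, 9, 13, 18}
(Z △ X) ∩ (Z ∩ (X △ Y)) = {4, 5, 7, 8, 13, 18}
|(Z △ X) ∩ (Z ∩ (X △ Y))| = 6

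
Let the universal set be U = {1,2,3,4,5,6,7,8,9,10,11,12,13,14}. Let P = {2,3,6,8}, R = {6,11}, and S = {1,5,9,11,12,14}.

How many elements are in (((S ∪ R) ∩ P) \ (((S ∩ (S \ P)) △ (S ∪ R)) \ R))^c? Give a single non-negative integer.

13

S ∪ R = {1,5,6,9,11,12,14}
(S ∪ R) ∩ P = {6}
S \ P = {1,5,9,11,12,14}
S ∩ (S \ P) = {1,5,9,11,12,14}
(S ∩ (S \ P)) △ (S ∪ R) = {6}
((S ∩ (S \ P)) △ (S ∪ R)) \ R = {}
((S ∪ R) ∩ P) \ (((S ∩ (S \ P)) △ (S ∪ R)) \ R) = {6}
(((S ∪ R) ∩ P) \ (((S ∩ (S \ P)) △ (S ∪ R)) \ R))^c = {1,2,3,4,5,7,8,9,10,11,12,13,14}
|(((S ∪ R) ∩ P) \ (((S ∩ (S \ P)) △ (S ∪ R)) \ R))^c| = 13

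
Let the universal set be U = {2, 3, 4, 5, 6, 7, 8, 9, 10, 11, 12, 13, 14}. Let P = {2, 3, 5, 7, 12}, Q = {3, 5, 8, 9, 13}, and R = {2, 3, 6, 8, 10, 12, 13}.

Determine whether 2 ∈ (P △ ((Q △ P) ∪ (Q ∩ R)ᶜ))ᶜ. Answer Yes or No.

2 ∉ Q and 2 ∈ P, so 2 ∈ Q △ P
2 ∉ Q and 2 ∈ R, so 2 ∉ Q ∩ R
2 ∈ (Q ∩ R)ᶜ since 2 ∉ (Q ∩ R)
2 ∈ (Q △ P) and 2 ∈ (Q ∩ R)ᶜ, so 2 ∈ (Q △ P) ∪ (Q ∩ R)ᶜ
2 ∈ P and 2 ∈ ((Q △ P) ∪ (Q ∩ R)ᶜ), so 2 ∉ P △ ((Q △ P) ∪ (Q ∩ R)ᶜ)
2 ∈ (P △ ((Q △ P) ∪ (Q ∩ R)ᶜ))ᶜ since 2 ∉ (P △ ((Q △ P) ∪ (Q ∩ R)ᶜ))

Yes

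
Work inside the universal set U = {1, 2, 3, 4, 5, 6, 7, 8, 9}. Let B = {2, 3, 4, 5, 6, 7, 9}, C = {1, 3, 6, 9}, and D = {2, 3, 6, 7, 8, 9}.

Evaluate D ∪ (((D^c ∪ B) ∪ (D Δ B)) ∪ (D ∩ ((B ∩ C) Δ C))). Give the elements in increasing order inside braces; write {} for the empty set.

D^c = {1, 4, 5}
D^c ∪ B = {1, 2, 3, 4, 5, 6, 7, 9}
D Δ B = {4, 5, 8}
(D^c ∪ B) ∪ (D Δ B) = {1, 2, 3, 4, 5, 6, 7, 8, 9}
B ∩ C = {3, 6, 9}
(B ∩ C) Δ C = {1}
D ∩ ((B ∩ C) Δ C) = {}
((D^c ∪ B) ∪ (D Δ B)) ∪ (D ∩ ((B ∩ C) Δ C)) = {1, 2, 3, 4, 5, 6, 7, 8, 9}
D ∪ (((D^c ∪ B) ∪ (D Δ B)) ∪ (D ∩ ((B ∩ C) Δ C))) = {1, 2, 3, 4, 5, 6, 7, 8, 9}

{1, 2, 3, 4, 5, 6, 7, 8, 9}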